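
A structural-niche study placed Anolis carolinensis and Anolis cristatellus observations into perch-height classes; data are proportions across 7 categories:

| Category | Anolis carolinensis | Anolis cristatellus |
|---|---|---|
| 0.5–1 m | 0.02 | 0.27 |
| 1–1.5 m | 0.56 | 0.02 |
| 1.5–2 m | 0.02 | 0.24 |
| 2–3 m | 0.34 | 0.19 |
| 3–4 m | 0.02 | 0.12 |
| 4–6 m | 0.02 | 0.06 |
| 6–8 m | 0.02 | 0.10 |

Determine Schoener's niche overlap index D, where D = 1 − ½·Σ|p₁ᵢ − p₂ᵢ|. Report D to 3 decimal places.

Σ|p₁ᵢ − p₂ᵢ| = 0.25 + 0.54 + 0.22 + 0.15 + 0.10 + 0.04 + 0.08 = 1.38
D = 1 − ½ × 1.38 = 1 − 0.690 = 0.31000

0.310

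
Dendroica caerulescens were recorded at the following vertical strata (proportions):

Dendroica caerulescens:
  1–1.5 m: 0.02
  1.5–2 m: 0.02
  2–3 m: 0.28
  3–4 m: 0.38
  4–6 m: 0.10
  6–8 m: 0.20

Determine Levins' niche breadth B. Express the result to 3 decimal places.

3.655

Σpᵢ² = 0.02² + 0.02² + 0.28² + 0.38² + 0.10² + 0.20² = 0.0004 + 0.0004 + 0.0784 + 0.1444 + 0.0100 + 0.0400 = 0.2736
B = 1 / 0.2736 = 3.65497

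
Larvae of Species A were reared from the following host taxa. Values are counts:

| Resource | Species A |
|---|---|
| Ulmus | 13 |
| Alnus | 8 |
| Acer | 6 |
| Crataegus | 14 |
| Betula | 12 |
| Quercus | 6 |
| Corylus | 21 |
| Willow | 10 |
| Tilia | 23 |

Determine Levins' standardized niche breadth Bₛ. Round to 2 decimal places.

Proportions for Species A (n=113): 13/113=0.1150, 8/113=0.0708, 6/113=0.0531, 14/113=0.1239, 12/113=0.1062, 6/113=0.0531, 21/113=0.1858, 10/113=0.0885, 23/113=0.2035
Σpᵢ² = 0.1150² + 0.0708² + 0.0531² + 0.1239² + 0.1062² + 0.0531² + 0.1858² + 0.0885² + 0.2035² = 0.013225 + 0.005013 + 0.002820 + 0.015351 + 0.011278 + 0.002820 + 0.034522 + 0.007832 + 0.041412 = 0.134273
B = 1 / 0.134273 = 7.4475
Bₛ = (B − 1)/(n − 1) = (7.4475 − 1)/(9 − 1) = 6.4475/8 = 0.8059

0.81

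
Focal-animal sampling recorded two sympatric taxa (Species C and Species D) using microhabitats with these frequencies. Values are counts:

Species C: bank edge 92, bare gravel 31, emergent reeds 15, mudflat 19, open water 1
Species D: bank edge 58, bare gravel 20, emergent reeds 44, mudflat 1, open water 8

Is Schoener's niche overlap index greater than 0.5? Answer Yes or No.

Proportions for Species C (n=158): 92/158=0.5823, 31/158=0.1962, 15/158=0.0949, 19/158=0.1203, 1/158=0.0063
Proportions for Species D (n=131): 58/131=0.4427, 20/131=0.1527, 44/131=0.3359, 1/131=0.0076, 8/131=0.0611
Σ|p₁ᵢ − p₂ᵢ| = 0.1396 + 0.0435 + 0.2410 + 0.1127 + 0.0548 = 0.5916
D = 1 − ½ × 0.5916 = 1 − 0.29580 = 0.70420
D = 0.70420 > 0.5 → Yes.

Yes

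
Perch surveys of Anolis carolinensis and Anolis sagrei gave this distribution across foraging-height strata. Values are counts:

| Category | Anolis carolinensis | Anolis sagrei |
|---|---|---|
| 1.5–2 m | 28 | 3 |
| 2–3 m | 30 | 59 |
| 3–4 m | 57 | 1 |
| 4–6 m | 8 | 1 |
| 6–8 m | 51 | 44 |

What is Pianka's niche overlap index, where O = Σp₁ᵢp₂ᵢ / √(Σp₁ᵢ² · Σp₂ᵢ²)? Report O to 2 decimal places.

0.65

Proportions for Anolis carolinensis (n=174): 28/174=0.1609, 30/174=0.1724, 57/174=0.3276, 8/174=0.0460, 51/174=0.2931
Proportions for Anolis sagrei (n=108): 3/108=0.0278, 59/108=0.5463, 1/108=0.0093, 1/108=0.0093, 44/108=0.4074
Σ p₁ᵢp₂ᵢ = 0.004473 + 0.094182 + 0.003047 + 0.000428 + 0.119409 = 0.221539
Σp_1ᵢ² = 0.1609² + 0.1724² + 0.3276² + 0.0460² + 0.2931² = 0.025889 + 0.029722 + 0.107322 + 0.002116 + 0.085908 = 0.250957
Σp_2ᵢ² = 0.0278² + 0.5463² + 0.0093² + 0.0093² + 0.4074² = 0.000773 + 0.298444 + 0.000086 + 0.000086 + 0.165975 = 0.465364
O = 0.221539 / √(0.250957 × 0.465364) = 0.221539 / 0.3417402 = 0.6483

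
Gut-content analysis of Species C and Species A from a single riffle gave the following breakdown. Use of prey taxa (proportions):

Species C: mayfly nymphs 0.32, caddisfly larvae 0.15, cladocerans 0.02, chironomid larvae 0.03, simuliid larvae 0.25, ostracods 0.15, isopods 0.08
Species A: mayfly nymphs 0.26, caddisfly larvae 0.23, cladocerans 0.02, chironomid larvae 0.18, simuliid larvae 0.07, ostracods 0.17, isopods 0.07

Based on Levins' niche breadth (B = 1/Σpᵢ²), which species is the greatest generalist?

Σp_Cᵢ² = 0.32² + 0.15² + 0.02² + 0.03² + 0.25² + 0.15² + 0.08² = 0.1024 + 0.0225 + 0.0004 + 0.0009 + 0.0625 + 0.0225 + 0.0064 = 0.2176
B_C = 1 / 0.2176 = 4.5956
Σp_Aᵢ² = 0.26² + 0.23² + 0.02² + 0.18² + 0.07² + 0.17² + 0.07² = 0.0676 + 0.0529 + 0.0004 + 0.0324 + 0.0049 + 0.0289 + 0.0049 = 0.1920
B_A = 1 / 0.1920 = 5.2083
Highest B → broadest niche (most generalist): Species A (B = 5.21).

Species A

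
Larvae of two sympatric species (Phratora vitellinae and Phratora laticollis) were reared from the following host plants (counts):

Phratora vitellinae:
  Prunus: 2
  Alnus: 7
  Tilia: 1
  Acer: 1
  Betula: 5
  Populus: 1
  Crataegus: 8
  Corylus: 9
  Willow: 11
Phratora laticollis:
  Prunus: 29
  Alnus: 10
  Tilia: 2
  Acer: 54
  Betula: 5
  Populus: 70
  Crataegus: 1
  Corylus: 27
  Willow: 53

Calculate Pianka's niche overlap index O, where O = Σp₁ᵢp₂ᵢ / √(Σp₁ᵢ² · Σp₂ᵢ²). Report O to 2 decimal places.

Proportions for Phratora vitellinae (n=45): 2/45=0.0444, 7/45=0.1556, 1/45=0.0222, 1/45=0.0222, 5/45=0.1111, 1/45=0.0222, 8/45=0.1778, 9/45=0.2000, 11/45=0.2444
Proportions for Phratora laticollis (n=251): 29/251=0.1155, 10/251=0.0398, 2/251=0.0080, 54/251=0.2151, 5/251=0.0199, 70/251=0.2789, 1/251=0.0040, 27/251=0.1076, 53/251=0.2112
Σ p₁ᵢp₂ᵢ = 0.005128 + 0.006193 + 0.000178 + 0.004775 + 0.002211 + 0.006192 + 0.000711 + 0.021520 + 0.051617 = 0.098525
Σp_1ᵢ² = 0.0444² + 0.1556² + 0.0222² + 0.0222² + 0.1111² + 0.0222² + 0.1778² + 0.2000² + 0.2444² = 0.001971 + 0.024211 + 0.000493 + 0.000493 + 0.012343 + 0.000493 + 0.031613 + 0.040000 + 0.059731 = 0.171348
Σp_2ᵢ² = 0.1155² + 0.0398² + 0.0080² + 0.2151² + 0.0199² + 0.2789² + 0.0040² + 0.1076² + 0.2112² = 0.013340 + 0.001584 + 0.000064 + 0.046268 + 0.000396 + 0.077785 + 0.000016 + 0.011578 + 0.044605 = 0.195636
O = 0.098525 / √(0.171348 × 0.195636) = 0.098525 / 0.1830897 = 0.5381

0.54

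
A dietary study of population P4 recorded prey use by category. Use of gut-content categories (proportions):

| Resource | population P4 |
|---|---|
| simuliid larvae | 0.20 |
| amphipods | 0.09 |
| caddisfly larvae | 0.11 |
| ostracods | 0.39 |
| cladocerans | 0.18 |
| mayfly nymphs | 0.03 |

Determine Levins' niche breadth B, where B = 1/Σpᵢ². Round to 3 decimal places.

Σpᵢ² = 0.20² + 0.09² + 0.11² + 0.39² + 0.18² + 0.03² = 0.0400 + 0.0081 + 0.0121 + 0.1521 + 0.0324 + 0.0009 = 0.2456
B = 1 / 0.2456 = 4.07166

4.072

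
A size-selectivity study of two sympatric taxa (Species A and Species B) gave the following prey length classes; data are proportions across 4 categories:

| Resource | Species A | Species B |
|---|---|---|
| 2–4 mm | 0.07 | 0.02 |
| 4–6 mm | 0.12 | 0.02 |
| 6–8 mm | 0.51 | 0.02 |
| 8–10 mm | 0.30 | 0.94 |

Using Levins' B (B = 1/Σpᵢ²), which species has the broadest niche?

Σp_Aᵢ² = 0.07² + 0.12² + 0.51² + 0.30² = 0.0049 + 0.0144 + 0.2601 + 0.0900 = 0.3694
B_A = 1 / 0.3694 = 2.7071
Σp_Bᵢ² = 0.02² + 0.02² + 0.02² + 0.94² = 0.0004 + 0.0004 + 0.0004 + 0.8836 = 0.8848
B_B = 1 / 0.8848 = 1.1302
Highest B → broadest niche (most generalist): Species A (B = 2.71).

Species A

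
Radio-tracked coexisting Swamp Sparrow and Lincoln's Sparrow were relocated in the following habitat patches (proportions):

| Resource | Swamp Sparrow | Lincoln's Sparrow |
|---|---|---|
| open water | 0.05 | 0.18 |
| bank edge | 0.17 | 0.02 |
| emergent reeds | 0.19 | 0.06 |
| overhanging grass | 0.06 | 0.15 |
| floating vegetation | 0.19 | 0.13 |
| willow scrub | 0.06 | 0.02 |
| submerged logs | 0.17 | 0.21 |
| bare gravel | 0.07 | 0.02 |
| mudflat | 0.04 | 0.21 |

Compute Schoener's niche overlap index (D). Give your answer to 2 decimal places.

0.57

Σ|p₁ᵢ − p₂ᵢ| = 0.13 + 0.15 + 0.13 + 0.09 + 0.06 + 0.04 + 0.04 + 0.05 + 0.17 = 0.86
D = 1 − ½ × 0.86 = 1 − 0.430 = 0.5700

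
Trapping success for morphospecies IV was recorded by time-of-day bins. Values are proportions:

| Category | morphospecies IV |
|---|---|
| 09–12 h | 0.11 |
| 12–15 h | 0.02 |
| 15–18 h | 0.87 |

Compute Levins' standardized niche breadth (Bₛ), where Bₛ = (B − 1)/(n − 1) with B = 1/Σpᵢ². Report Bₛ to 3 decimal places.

0.150

Σpᵢ² = 0.11² + 0.02² + 0.87² = 0.0121 + 0.0004 + 0.7569 = 0.7694
B = 1 / 0.7694 = 1.29971
Bₛ = (B − 1)/(n − 1) = (1.29971 − 1)/(3 − 1) = 0.29971/2 = 0.14986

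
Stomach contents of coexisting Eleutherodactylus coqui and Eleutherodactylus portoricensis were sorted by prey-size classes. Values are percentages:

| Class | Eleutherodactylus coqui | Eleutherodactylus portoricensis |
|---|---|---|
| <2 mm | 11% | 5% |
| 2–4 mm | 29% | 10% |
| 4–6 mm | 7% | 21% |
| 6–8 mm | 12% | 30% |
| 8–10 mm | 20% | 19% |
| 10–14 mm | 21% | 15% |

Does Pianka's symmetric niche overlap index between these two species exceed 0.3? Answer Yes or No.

Convert percentages to proportions (divide by 100).
Σ p₁ᵢp₂ᵢ = 0.0055 + 0.0290 + 0.0147 + 0.0360 + 0.0380 + 0.0315 = 0.1547
Σp_1ᵢ² = 0.11² + 0.29² + 0.07² + 0.12² + 0.20² + 0.21² = 0.0121 + 0.0841 + 0.0049 + 0.0144 + 0.0400 + 0.0441 = 0.1996
Σp_2ᵢ² = 0.05² + 0.10² + 0.21² + 0.30² + 0.19² + 0.15² = 0.0025 + 0.0100 + 0.0441 + 0.0900 + 0.0361 + 0.0225 = 0.2052
O = 0.1547 / √(0.1996 × 0.2052) = 0.1547 / 0.20238 = 0.7644
O = 0.7644 > 0.3 → Yes.

Yes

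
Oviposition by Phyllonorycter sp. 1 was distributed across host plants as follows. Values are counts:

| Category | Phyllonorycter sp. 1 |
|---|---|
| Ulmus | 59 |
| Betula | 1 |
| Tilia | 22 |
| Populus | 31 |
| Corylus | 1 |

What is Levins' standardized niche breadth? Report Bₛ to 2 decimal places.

Proportions for Phyllonorycter sp. 1 (n=114): 59/114=0.5175, 1/114=0.0088, 22/114=0.1930, 31/114=0.2719, 1/114=0.0088
Σpᵢ² = 0.5175² + 0.0088² + 0.1930² + 0.2719² + 0.0088² = 0.267806 + 0.000077 + 0.037249 + 0.073930 + 0.000077 = 0.379139
B = 1 / 0.379139 = 2.6376
Bₛ = (B − 1)/(n − 1) = (2.6376 − 1)/(5 − 1) = 1.6376/4 = 0.4094

0.41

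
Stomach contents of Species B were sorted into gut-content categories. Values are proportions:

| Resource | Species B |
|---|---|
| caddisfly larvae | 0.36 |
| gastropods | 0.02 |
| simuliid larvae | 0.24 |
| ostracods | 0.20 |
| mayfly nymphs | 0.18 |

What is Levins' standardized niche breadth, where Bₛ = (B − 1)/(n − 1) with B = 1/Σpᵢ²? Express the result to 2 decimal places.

0.71

Σpᵢ² = 0.36² + 0.02² + 0.24² + 0.20² + 0.18² = 0.1296 + 0.0004 + 0.0576 + 0.0400 + 0.0324 = 0.2600
B = 1 / 0.2600 = 3.8462
Bₛ = (B − 1)/(n − 1) = (3.8462 − 1)/(5 − 1) = 2.8462/4 = 0.7116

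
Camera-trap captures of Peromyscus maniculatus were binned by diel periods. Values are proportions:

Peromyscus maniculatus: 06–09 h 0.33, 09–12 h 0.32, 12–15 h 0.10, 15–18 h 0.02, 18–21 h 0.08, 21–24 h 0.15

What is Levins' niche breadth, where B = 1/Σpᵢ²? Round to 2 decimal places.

3.99

Σpᵢ² = 0.33² + 0.32² + 0.10² + 0.02² + 0.08² + 0.15² = 0.1089 + 0.1024 + 0.0100 + 0.0004 + 0.0064 + 0.0225 = 0.2506
B = 1 / 0.2506 = 3.9904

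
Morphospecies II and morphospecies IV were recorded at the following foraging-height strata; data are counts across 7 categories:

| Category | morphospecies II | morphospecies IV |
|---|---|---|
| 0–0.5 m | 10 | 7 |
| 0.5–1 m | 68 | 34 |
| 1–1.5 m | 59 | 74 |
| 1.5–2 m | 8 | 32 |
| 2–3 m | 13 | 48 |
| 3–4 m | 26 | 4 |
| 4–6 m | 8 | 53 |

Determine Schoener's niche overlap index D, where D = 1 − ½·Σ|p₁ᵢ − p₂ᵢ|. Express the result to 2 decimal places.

Proportions for morphospecies II (n=192): 10/192=0.0521, 68/192=0.3542, 59/192=0.3073, 8/192=0.0417, 13/192=0.0677, 26/192=0.1354, 8/192=0.0417
Proportions for morphospecies IV (n=252): 7/252=0.0278, 34/252=0.1349, 74/252=0.2937, 32/252=0.1270, 48/252=0.1905, 4/252=0.0159, 53/252=0.2103
Σ|p₁ᵢ − p₂ᵢ| = 0.0243 + 0.2193 + 0.0136 + 0.0853 + 0.1228 + 0.1195 + 0.1686 = 0.7534
D = 1 − ½ × 0.7534 = 1 − 0.37670 = 0.62330

0.62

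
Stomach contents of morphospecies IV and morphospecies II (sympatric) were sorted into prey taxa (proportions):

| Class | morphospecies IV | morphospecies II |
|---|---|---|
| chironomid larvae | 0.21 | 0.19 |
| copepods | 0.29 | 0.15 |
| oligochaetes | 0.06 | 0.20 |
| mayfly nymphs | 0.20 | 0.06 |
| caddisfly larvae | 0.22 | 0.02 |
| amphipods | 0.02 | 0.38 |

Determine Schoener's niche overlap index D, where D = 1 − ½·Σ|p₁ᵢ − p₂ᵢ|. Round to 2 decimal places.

0.50

Σ|p₁ᵢ − p₂ᵢ| = 0.02 + 0.14 + 0.14 + 0.14 + 0.20 + 0.36 = 1.00
D = 1 − ½ × 1.00 = 1 − 0.500 = 0.5000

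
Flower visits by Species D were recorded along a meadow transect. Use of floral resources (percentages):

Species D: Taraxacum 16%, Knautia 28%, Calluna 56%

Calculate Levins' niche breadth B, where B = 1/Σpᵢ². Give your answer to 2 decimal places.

2.39

Convert percentages to proportions (divide by 100).
Σpᵢ² = 0.16² + 0.28² + 0.56² = 0.0256 + 0.0784 + 0.3136 = 0.4176
B = 1 / 0.4176 = 2.3946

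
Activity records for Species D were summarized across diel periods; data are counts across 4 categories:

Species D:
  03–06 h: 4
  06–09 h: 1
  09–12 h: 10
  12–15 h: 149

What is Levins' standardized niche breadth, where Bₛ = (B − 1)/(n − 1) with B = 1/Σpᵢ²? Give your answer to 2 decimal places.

Proportions for Species D (n=164): 4/164=0.0244, 1/164=0.0061, 10/164=0.0610, 149/164=0.9085
Σpᵢ² = 0.0244² + 0.0061² + 0.0610² + 0.9085² = 0.000595 + 0.000037 + 0.003721 + 0.825372 = 0.829725
B = 1 / 0.829725 = 1.2052
Bₛ = (B − 1)/(n − 1) = (1.2052 − 1)/(4 − 1) = 0.2052/3 = 0.0684

0.07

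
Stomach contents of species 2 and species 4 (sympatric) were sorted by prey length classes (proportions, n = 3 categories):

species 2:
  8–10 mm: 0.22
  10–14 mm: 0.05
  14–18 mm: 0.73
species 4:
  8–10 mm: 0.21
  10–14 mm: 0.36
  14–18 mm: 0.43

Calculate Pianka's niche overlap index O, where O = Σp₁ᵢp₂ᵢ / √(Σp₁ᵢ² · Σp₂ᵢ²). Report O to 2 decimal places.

0.83

Σ p₁ᵢp₂ᵢ = 0.0462 + 0.0180 + 0.3139 = 0.3781
Σp_1ᵢ² = 0.22² + 0.05² + 0.73² = 0.0484 + 0.0025 + 0.5329 = 0.5838
Σp_2ᵢ² = 0.21² + 0.36² + 0.43² = 0.0441 + 0.1296 + 0.1849 = 0.3586
O = 0.3781 / √(0.5838 × 0.3586) = 0.3781 / 0.45755 = 0.8264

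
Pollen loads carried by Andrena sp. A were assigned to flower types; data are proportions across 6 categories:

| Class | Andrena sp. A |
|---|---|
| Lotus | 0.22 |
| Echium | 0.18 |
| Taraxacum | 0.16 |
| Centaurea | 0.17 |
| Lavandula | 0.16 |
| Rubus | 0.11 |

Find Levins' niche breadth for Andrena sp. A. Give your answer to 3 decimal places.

Σpᵢ² = 0.22² + 0.18² + 0.16² + 0.17² + 0.16² + 0.11² = 0.0484 + 0.0324 + 0.0256 + 0.0289 + 0.0256 + 0.0121 = 0.1730
B = 1 / 0.1730 = 5.78035

5.780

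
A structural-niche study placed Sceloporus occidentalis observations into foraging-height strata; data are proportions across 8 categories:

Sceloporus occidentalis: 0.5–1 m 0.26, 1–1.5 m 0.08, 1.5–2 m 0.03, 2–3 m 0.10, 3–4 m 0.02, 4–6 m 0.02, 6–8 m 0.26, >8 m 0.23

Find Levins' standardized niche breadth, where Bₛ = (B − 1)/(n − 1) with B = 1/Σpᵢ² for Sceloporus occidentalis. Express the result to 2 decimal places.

Σpᵢ² = 0.26² + 0.08² + 0.03² + 0.10² + 0.02² + 0.02² + 0.26² + 0.23² = 0.0676 + 0.0064 + 0.0009 + 0.0100 + 0.0004 + 0.0004 + 0.0676 + 0.0529 = 0.2062
B = 1 / 0.2062 = 4.8497
Bₛ = (B − 1)/(n − 1) = (4.8497 − 1)/(8 − 1) = 3.8497/7 = 0.5500

0.55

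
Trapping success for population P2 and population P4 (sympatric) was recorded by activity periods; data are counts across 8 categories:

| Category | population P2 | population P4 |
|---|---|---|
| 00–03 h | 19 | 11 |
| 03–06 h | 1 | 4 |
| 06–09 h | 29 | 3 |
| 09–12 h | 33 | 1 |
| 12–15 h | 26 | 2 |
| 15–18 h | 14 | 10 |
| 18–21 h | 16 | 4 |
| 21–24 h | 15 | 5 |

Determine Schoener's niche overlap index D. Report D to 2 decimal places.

0.57

Proportions for population P2 (n=153): 19/153=0.1242, 1/153=0.0065, 29/153=0.1895, 33/153=0.2157, 26/153=0.1699, 14/153=0.0915, 16/153=0.1046, 15/153=0.0980
Proportions for population P4 (n=40): 11/40=0.2750, 4/40=0.1000, 3/40=0.0750, 1/40=0.0250, 2/40=0.0500, 10/40=0.2500, 4/40=0.1000, 5/40=0.1250
Σ|p₁ᵢ − p₂ᵢ| = 0.1508 + 0.0935 + 0.1145 + 0.1907 + 0.1199 + 0.1585 + 0.0046 + 0.0270 = 0.8595
D = 1 − ½ × 0.8595 = 1 − 0.42975 = 0.57025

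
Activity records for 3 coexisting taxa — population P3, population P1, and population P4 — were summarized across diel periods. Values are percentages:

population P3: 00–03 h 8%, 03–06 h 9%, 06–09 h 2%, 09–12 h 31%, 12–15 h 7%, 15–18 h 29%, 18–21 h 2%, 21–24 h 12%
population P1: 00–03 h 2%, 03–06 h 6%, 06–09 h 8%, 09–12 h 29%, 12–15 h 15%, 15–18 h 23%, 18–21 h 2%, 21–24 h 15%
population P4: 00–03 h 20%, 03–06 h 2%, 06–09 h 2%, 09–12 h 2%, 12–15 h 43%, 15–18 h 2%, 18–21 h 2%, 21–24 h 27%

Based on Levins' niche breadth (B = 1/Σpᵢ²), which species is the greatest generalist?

population P1

Convert percentages to proportions (divide by 100).
Σp_P3ᵢ² = 0.08² + 0.09² + 0.02² + 0.31² + 0.07² + 0.29² + 0.02² + 0.12² = 0.0064 + 0.0081 + 0.0004 + 0.0961 + 0.0049 + 0.0841 + 0.0004 + 0.0144 = 0.2148
B_P3 = 1 / 0.2148 = 4.6555
Σp_P1ᵢ² = 0.02² + 0.06² + 0.08² + 0.29² + 0.15² + 0.23² + 0.02² + 0.15² = 0.0004 + 0.0036 + 0.0064 + 0.0841 + 0.0225 + 0.0529 + 0.0004 + 0.0225 = 0.1928
B_P1 = 1 / 0.1928 = 5.1867
Σp_P4ᵢ² = 0.20² + 0.02² + 0.02² + 0.02² + 0.43² + 0.02² + 0.02² + 0.27² = 0.0400 + 0.0004 + 0.0004 + 0.0004 + 0.1849 + 0.0004 + 0.0004 + 0.0729 = 0.2998
B_P4 = 1 / 0.2998 = 3.3356
Highest B → broadest niche (most generalist): population P1 (B = 5.19).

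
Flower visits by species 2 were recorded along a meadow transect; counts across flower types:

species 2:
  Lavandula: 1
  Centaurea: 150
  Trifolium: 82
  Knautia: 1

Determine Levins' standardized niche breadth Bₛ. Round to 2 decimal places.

0.29

Proportions for species 2 (n=234): 1/234=0.0043, 150/234=0.6410, 82/234=0.3504, 1/234=0.0043
Σpᵢ² = 0.0043² + 0.6410² + 0.3504² + 0.0043² = 0.000018 + 0.410881 + 0.122780 + 0.000018 = 0.533697
B = 1 / 0.533697 = 1.8737
Bₛ = (B − 1)/(n − 1) = (1.8737 − 1)/(4 − 1) = 0.8737/3 = 0.2912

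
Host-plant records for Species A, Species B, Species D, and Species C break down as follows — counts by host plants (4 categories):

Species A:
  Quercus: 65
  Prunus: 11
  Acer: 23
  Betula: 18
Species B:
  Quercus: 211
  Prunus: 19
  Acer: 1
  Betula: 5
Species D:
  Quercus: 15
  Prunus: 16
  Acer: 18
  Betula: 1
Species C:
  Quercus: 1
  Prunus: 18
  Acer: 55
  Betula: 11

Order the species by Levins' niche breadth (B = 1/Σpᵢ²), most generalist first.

Species D > Species A > Species C > Species B

Proportions for Species A (n=117): 65/117=0.5556, 11/117=0.0940, 23/117=0.1966, 18/117=0.1538
Proportions for Species B (n=236): 211/236=0.8941, 19/236=0.0805, 1/236=0.0042, 5/236=0.0212
Proportions for Species D (n=50): 15/50=0.3000, 16/50=0.3200, 18/50=0.3600, 1/50=0.0200
Proportions for Species C (n=85): 1/85=0.0118, 18/85=0.2118, 55/85=0.6471, 11/85=0.1294
Σp_Aᵢ² = 0.5556² + 0.0940² + 0.1966² + 0.1538² = 0.308691 + 0.008836 + 0.038652 + 0.023654 = 0.379833
B_A = 1 / 0.379833 = 2.6327
Σp_Bᵢ² = 0.8941² + 0.0805² + 0.0042² + 0.0212² = 0.799415 + 0.006480 + 0.000018 + 0.000449 = 0.806362
B_B = 1 / 0.806362 = 1.2401
Σp_Dᵢ² = 0.3000² + 0.3200² + 0.3600² + 0.0200² = 0.090000 + 0.102400 + 0.129600 + 0.000400 = 0.322400
B_D = 1 / 0.322400 = 3.1017
Σp_Cᵢ² = 0.0118² + 0.2118² + 0.6471² + 0.1294² = 0.000139 + 0.044859 + 0.418738 + 0.016744 = 0.480480
B_C = 1 / 0.480480 = 2.0813
Ranking by B (broadest → narrowest): Species D (3.10) > Species A (2.63) > Species C (2.08) > Species B (1.24)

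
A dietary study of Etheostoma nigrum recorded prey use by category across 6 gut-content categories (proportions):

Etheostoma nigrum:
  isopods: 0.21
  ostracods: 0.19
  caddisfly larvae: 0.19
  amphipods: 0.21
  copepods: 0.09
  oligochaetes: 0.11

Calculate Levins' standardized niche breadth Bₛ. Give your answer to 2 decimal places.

Σpᵢ² = 0.21² + 0.19² + 0.19² + 0.21² + 0.09² + 0.11² = 0.0441 + 0.0361 + 0.0361 + 0.0441 + 0.0081 + 0.0121 = 0.1806
B = 1 / 0.1806 = 5.5371
Bₛ = (B − 1)/(n − 1) = (5.5371 − 1)/(6 − 1) = 4.5371/5 = 0.9074

0.91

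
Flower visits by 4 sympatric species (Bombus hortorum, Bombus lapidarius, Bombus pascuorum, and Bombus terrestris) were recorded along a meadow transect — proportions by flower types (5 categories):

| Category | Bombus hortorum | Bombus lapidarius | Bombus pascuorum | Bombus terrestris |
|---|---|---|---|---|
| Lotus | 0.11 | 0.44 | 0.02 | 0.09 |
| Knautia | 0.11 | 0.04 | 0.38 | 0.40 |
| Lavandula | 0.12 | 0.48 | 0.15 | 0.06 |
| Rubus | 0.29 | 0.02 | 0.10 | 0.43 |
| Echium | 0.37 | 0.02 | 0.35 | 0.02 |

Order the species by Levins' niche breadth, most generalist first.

Bombus hortorum > Bombus pascuorum > Bombus terrestris > Bombus lapidarius

Σp_hortᵢ² = 0.11² + 0.11² + 0.12² + 0.29² + 0.37² = 0.0121 + 0.0121 + 0.0144 + 0.0841 + 0.1369 = 0.2596
B_hort = 1 / 0.2596 = 3.8521
Σp_lapiᵢ² = 0.44² + 0.04² + 0.48² + 0.02² + 0.02² = 0.1936 + 0.0016 + 0.2304 + 0.0004 + 0.0004 = 0.4264
B_lapi = 1 / 0.4264 = 2.3452
Σp_pascᵢ² = 0.02² + 0.38² + 0.15² + 0.10² + 0.35² = 0.0004 + 0.1444 + 0.0225 + 0.0100 + 0.1225 = 0.2998
B_pasc = 1 / 0.2998 = 3.3356
Σp_terrᵢ² = 0.09² + 0.40² + 0.06² + 0.43² + 0.02² = 0.0081 + 0.1600 + 0.0036 + 0.1849 + 0.0004 = 0.3570
B_terr = 1 / 0.3570 = 2.8011
Ranking by B (broadest → narrowest): Bombus hortorum (3.85) > Bombus pascuorum (3.34) > Bombus terrestris (2.80) > Bombus lapidarius (2.35)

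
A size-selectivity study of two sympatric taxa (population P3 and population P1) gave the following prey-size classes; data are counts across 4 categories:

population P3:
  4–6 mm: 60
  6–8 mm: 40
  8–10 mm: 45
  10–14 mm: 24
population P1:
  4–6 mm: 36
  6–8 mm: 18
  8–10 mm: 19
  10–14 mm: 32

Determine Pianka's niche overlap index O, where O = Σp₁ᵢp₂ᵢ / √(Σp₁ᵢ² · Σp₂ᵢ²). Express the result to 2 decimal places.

Proportions for population P3 (n=169): 60/169=0.3550, 40/169=0.2367, 45/169=0.2663, 24/169=0.1420
Proportions for population P1 (n=105): 36/105=0.3429, 18/105=0.1714, 19/105=0.1810, 32/105=0.3048
Σ p₁ᵢp₂ᵢ = 0.121730 + 0.040570 + 0.048200 + 0.043282 = 0.253782
Σp_1ᵢ² = 0.3550² + 0.2367² + 0.2663² + 0.1420² = 0.126025 + 0.056027 + 0.070916 + 0.020164 = 0.273132
Σp_2ᵢ² = 0.3429² + 0.1714² + 0.1810² + 0.3048² = 0.117580 + 0.029378 + 0.032761 + 0.092903 = 0.272622
O = 0.253782 / √(0.273132 × 0.272622) = 0.253782 / 0.2728769 = 0.9300

0.93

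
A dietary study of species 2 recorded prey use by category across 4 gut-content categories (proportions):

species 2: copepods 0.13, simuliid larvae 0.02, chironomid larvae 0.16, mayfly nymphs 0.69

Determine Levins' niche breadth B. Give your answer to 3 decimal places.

Σpᵢ² = 0.13² + 0.02² + 0.16² + 0.69² = 0.0169 + 0.0004 + 0.0256 + 0.4761 = 0.5190
B = 1 / 0.5190 = 1.92678

1.927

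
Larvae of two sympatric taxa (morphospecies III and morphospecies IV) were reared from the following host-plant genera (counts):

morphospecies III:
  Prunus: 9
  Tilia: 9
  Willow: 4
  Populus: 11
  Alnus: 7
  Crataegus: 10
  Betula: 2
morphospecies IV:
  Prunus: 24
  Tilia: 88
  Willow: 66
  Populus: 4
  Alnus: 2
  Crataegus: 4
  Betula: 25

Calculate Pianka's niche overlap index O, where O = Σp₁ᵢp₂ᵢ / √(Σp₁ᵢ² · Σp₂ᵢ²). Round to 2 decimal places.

0.58

Proportions for morphospecies III (n=52): 9/52=0.1731, 9/52=0.1731, 4/52=0.0769, 11/52=0.2115, 7/52=0.1346, 10/52=0.1923, 2/52=0.0385
Proportions for morphospecies IV (n=213): 24/213=0.1127, 88/213=0.4131, 66/213=0.3099, 4/213=0.0188, 2/213=0.0094, 4/213=0.0188, 25/213=0.1174
Σ p₁ᵢp₂ᵢ = 0.019508 + 0.071508 + 0.023831 + 0.003976 + 0.001265 + 0.003615 + 0.004520 = 0.128223
Σp_1ᵢ² = 0.1731² + 0.1731² + 0.0769² + 0.2115² + 0.1346² + 0.1923² + 0.0385² = 0.029964 + 0.029964 + 0.005914 + 0.044732 + 0.018117 + 0.036979 + 0.001482 = 0.167152
Σp_2ᵢ² = 0.1127² + 0.4131² + 0.3099² + 0.0188² + 0.0094² + 0.0188² + 0.1174² = 0.012701 + 0.170652 + 0.096038 + 0.000353 + 0.000088 + 0.000353 + 0.013783 = 0.293968
O = 0.128223 / √(0.167152 × 0.293968) = 0.128223 / 0.2216694 = 0.5784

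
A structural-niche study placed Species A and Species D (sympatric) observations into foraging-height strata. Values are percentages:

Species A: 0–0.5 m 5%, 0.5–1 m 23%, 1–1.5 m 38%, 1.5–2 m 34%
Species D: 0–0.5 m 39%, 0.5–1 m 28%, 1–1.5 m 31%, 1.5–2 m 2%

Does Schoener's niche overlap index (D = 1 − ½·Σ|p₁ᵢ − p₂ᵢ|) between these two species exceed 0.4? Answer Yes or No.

Yes

Convert percentages to proportions (divide by 100).
Σ|p₁ᵢ − p₂ᵢ| = 0.34 + 0.05 + 0.07 + 0.32 = 0.78
D = 1 − ½ × 0.78 = 1 − 0.390 = 0.6100
D = 0.6100 > 0.4 → Yes.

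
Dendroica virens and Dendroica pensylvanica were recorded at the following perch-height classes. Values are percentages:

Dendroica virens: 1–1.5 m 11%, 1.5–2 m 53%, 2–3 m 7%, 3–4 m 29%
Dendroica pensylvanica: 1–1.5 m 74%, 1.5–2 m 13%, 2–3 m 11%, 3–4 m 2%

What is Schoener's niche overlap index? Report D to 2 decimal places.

0.33

Convert percentages to proportions (divide by 100).
Σ|p₁ᵢ − p₂ᵢ| = 0.63 + 0.40 + 0.04 + 0.27 = 1.34
D = 1 − ½ × 1.34 = 1 − 0.670 = 0.3300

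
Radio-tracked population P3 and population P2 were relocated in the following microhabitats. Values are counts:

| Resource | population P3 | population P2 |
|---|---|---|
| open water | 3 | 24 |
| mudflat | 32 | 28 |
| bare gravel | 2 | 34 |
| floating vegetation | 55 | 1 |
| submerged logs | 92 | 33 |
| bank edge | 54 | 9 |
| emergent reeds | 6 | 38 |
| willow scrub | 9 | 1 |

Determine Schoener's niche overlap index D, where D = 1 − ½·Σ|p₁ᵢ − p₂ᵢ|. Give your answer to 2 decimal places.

Proportions for population P3 (n=253): 3/253=0.0119, 32/253=0.1265, 2/253=0.0079, 55/253=0.2174, 92/253=0.3636, 54/253=0.2134, 6/253=0.0237, 9/253=0.0356
Proportions for population P2 (n=168): 24/168=0.1429, 28/168=0.1667, 34/168=0.2024, 1/168=0.0060, 33/168=0.1964, 9/168=0.0536, 38/168=0.2262, 1/168=0.0060
Σ|p₁ᵢ − p₂ᵢ| = 0.1310 + 0.0402 + 0.1945 + 0.2114 + 0.1672 + 0.1598 + 0.2025 + 0.0296 = 1.1362
D = 1 − ½ × 1.1362 = 1 − 0.56810 = 0.43190

0.43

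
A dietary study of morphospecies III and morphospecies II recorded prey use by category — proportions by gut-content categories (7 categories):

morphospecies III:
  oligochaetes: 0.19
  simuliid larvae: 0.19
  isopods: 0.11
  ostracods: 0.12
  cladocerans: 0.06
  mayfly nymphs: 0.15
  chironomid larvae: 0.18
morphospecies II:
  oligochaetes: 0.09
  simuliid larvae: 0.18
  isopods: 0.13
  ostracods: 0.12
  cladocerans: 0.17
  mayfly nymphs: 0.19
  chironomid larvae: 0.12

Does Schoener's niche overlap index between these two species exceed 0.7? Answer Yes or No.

Yes

Σ|p₁ᵢ − p₂ᵢ| = 0.10 + 0.01 + 0.02 + 0.00 + 0.11 + 0.04 + 0.06 = 0.34
D = 1 − ½ × 0.34 = 1 − 0.170 = 0.8300
D = 0.8300 > 0.7 → Yes.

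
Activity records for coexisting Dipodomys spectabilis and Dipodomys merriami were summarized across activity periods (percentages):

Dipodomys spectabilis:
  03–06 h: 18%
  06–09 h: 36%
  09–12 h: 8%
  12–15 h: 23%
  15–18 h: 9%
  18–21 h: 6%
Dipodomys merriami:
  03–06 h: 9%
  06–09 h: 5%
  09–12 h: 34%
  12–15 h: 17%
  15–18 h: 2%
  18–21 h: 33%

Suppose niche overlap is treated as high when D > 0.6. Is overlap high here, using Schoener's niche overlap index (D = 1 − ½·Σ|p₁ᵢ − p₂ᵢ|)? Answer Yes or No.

Convert percentages to proportions (divide by 100).
Σ|p₁ᵢ − p₂ᵢ| = 0.09 + 0.31 + 0.26 + 0.06 + 0.07 + 0.27 = 1.06
D = 1 − ½ × 1.06 = 1 − 0.530 = 0.4700
D = 0.4700 < 0.6 → No.

No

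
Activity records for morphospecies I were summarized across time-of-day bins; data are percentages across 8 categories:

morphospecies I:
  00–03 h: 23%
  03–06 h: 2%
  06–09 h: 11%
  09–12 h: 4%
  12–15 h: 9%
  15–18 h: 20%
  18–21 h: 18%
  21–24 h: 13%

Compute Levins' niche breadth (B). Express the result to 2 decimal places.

6.08

Convert percentages to proportions (divide by 100).
Σpᵢ² = 0.23² + 0.02² + 0.11² + 0.04² + 0.09² + 0.20² + 0.18² + 0.13² = 0.0529 + 0.0004 + 0.0121 + 0.0016 + 0.0081 + 0.0400 + 0.0324 + 0.0169 = 0.1644
B = 1 / 0.1644 = 6.0827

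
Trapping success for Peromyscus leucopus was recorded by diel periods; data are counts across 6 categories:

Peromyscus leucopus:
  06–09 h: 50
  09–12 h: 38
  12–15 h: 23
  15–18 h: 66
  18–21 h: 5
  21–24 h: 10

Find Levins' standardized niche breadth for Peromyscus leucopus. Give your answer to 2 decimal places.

0.62

Proportions for Peromyscus leucopus (n=192): 50/192=0.2604, 38/192=0.1979, 23/192=0.1198, 66/192=0.3438, 5/192=0.0260, 10/192=0.0521
Σpᵢ² = 0.2604² + 0.1979² + 0.1198² + 0.3438² + 0.0260² + 0.0521² = 0.067808 + 0.039164 + 0.014352 + 0.118198 + 0.000676 + 0.002714 = 0.242912
B = 1 / 0.242912 = 4.1167
Bₛ = (B − 1)/(n − 1) = (4.1167 − 1)/(6 − 1) = 3.1167/5 = 0.6233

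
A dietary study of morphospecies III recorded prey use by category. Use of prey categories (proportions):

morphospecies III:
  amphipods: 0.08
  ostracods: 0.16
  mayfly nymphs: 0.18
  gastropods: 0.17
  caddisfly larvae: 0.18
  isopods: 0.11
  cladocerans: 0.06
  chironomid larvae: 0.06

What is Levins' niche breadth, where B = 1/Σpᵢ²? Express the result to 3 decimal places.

Σpᵢ² = 0.08² + 0.16² + 0.18² + 0.17² + 0.18² + 0.11² + 0.06² + 0.06² = 0.0064 + 0.0256 + 0.0324 + 0.0289 + 0.0324 + 0.0121 + 0.0036 + 0.0036 = 0.1450
B = 1 / 0.1450 = 6.89655

6.897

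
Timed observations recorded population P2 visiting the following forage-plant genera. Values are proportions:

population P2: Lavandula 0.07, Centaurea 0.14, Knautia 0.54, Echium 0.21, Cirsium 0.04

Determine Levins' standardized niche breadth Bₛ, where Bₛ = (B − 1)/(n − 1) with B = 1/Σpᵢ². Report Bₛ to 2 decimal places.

Σpᵢ² = 0.07² + 0.14² + 0.54² + 0.21² + 0.04² = 0.0049 + 0.0196 + 0.2916 + 0.0441 + 0.0016 = 0.3618
B = 1 / 0.3618 = 2.7640
Bₛ = (B − 1)/(n − 1) = (2.7640 − 1)/(5 − 1) = 1.7640/4 = 0.4410

0.44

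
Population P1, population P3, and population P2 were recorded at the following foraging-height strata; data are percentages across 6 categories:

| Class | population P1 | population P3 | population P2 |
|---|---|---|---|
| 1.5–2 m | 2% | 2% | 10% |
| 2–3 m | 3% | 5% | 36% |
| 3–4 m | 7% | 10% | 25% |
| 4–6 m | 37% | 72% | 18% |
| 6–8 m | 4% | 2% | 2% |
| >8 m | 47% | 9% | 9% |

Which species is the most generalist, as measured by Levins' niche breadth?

Convert percentages to proportions (divide by 100).
Σp_P1ᵢ² = 0.02² + 0.03² + 0.07² + 0.37² + 0.04² + 0.47² = 0.0004 + 0.0009 + 0.0049 + 0.1369 + 0.0016 + 0.2209 = 0.3656
B_P1 = 1 / 0.3656 = 2.7352
Σp_P3ᵢ² = 0.02² + 0.05² + 0.10² + 0.72² + 0.02² + 0.09² = 0.0004 + 0.0025 + 0.0100 + 0.5184 + 0.0004 + 0.0081 = 0.5398
B_P3 = 1 / 0.5398 = 1.8525
Σp_P2ᵢ² = 0.10² + 0.36² + 0.25² + 0.18² + 0.02² + 0.09² = 0.0100 + 0.1296 + 0.0625 + 0.0324 + 0.0004 + 0.0081 = 0.2430
B_P2 = 1 / 0.2430 = 4.1152
Highest B → broadest niche (most generalist): population P2 (B = 4.12).

population P2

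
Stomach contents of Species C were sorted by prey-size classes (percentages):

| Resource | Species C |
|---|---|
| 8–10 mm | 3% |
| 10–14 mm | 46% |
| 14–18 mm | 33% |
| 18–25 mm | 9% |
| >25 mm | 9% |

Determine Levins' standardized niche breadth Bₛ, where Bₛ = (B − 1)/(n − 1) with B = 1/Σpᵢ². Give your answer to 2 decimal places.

Convert percentages to proportions (divide by 100).
Σpᵢ² = 0.03² + 0.46² + 0.33² + 0.09² + 0.09² = 0.0009 + 0.2116 + 0.1089 + 0.0081 + 0.0081 = 0.3376
B = 1 / 0.3376 = 2.9621
Bₛ = (B − 1)/(n − 1) = (2.9621 − 1)/(5 − 1) = 1.9621/4 = 0.4905

0.49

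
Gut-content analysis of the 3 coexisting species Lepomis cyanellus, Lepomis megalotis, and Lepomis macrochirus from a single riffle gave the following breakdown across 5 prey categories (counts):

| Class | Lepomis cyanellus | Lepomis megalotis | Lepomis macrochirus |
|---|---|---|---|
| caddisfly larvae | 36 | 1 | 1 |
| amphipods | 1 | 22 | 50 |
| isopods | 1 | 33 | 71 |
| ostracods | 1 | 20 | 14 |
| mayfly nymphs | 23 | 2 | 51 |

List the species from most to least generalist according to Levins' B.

Lepomis macrochirus > Lepomis megalotis > Lepomis cyanellus

Proportions for Lepomis cyanellus (n=62): 36/62=0.5806, 1/62=0.0161, 1/62=0.0161, 1/62=0.0161, 23/62=0.3710
Proportions for Lepomis megalotis (n=78): 1/78=0.0128, 22/78=0.2821, 33/78=0.4231, 20/78=0.2564, 2/78=0.0256
Proportions for Lepomis macrochirus (n=187): 1/187=0.0053, 50/187=0.2674, 71/187=0.3797, 14/187=0.0749, 51/187=0.2727
Σp_cyanᵢ² = 0.5806² + 0.0161² + 0.0161² + 0.0161² + 0.3710² = 0.337096 + 0.000259 + 0.000259 + 0.000259 + 0.137641 = 0.475514
B_cyan = 1 / 0.475514 = 2.1030
Σp_megaᵢ² = 0.0128² + 0.2821² + 0.4231² + 0.2564² + 0.0256² = 0.000164 + 0.079580 + 0.179014 + 0.065741 + 0.000655 = 0.325154
B_mega = 1 / 0.325154 = 3.0755
Σp_macrᵢ² = 0.0053² + 0.2674² + 0.3797² + 0.0749² + 0.2727² = 0.000028 + 0.071503 + 0.144172 + 0.005610 + 0.074365 = 0.295678
B_macr = 1 / 0.295678 = 3.3821
Ranking by B (broadest → narrowest): Lepomis macrochirus (3.38) > Lepomis megalotis (3.08) > Lepomis cyanellus (2.10)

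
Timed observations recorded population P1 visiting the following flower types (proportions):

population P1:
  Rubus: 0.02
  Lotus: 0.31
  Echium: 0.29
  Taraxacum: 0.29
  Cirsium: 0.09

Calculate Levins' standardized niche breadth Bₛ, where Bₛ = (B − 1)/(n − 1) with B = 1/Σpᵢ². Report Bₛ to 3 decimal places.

0.666

Σpᵢ² = 0.02² + 0.31² + 0.29² + 0.29² + 0.09² = 0.0004 + 0.0961 + 0.0841 + 0.0841 + 0.0081 = 0.2728
B = 1 / 0.2728 = 3.66569
Bₛ = (B − 1)/(n − 1) = (3.66569 − 1)/(5 − 1) = 2.66569/4 = 0.66642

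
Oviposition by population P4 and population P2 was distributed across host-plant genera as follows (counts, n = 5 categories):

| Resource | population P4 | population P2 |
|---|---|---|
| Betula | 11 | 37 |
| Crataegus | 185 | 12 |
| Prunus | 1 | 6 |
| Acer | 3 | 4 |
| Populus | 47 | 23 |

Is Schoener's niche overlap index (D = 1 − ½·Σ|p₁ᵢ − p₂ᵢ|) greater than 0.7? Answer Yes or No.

No

Proportions for population P4 (n=247): 11/247=0.0445, 185/247=0.7490, 1/247=0.0040, 3/247=0.0121, 47/247=0.1903
Proportions for population P2 (n=82): 37/82=0.4512, 12/82=0.1463, 6/82=0.0732, 4/82=0.0488, 23/82=0.2805
Σ|p₁ᵢ − p₂ᵢ| = 0.4067 + 0.6027 + 0.0692 + 0.0367 + 0.0902 = 1.2055
D = 1 − ½ × 1.2055 = 1 − 0.60275 = 0.39725
D = 0.39725 < 0.7 → No.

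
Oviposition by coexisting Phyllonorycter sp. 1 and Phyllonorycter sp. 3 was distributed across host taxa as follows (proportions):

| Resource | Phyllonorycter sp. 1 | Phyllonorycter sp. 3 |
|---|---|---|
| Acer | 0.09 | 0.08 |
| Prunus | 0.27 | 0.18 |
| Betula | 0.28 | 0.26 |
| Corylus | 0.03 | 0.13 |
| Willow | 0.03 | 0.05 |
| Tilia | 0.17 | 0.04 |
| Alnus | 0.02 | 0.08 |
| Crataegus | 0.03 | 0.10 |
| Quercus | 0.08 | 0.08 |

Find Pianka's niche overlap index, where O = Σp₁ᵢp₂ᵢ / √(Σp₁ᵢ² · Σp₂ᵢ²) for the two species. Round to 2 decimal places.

Σ p₁ᵢp₂ᵢ = 0.0072 + 0.0486 + 0.0728 + 0.0039 + 0.0015 + 0.0068 + 0.0016 + 0.0030 + 0.0064 = 0.1518
Σp_1ᵢ² = 0.09² + 0.27² + 0.28² + 0.03² + 0.03² + 0.17² + 0.02² + 0.03² + 0.08² = 0.0081 + 0.0729 + 0.0784 + 0.0009 + 0.0009 + 0.0289 + 0.0004 + 0.0009 + 0.0064 = 0.1978
Σp_2ᵢ² = 0.08² + 0.18² + 0.26² + 0.13² + 0.05² + 0.04² + 0.08² + 0.10² + 0.08² = 0.0064 + 0.0324 + 0.0676 + 0.0169 + 0.0025 + 0.0016 + 0.0064 + 0.0100 + 0.0064 = 0.1502
O = 0.1518 / √(0.1978 × 0.1502) = 0.1518 / 0.17236 = 0.8807

0.88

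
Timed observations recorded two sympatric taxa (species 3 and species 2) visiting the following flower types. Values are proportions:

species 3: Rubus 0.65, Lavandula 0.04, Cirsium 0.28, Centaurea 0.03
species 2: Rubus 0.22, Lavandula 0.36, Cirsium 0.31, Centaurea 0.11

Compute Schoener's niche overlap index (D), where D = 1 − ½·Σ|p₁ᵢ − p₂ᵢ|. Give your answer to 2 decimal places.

Σ|p₁ᵢ − p₂ᵢ| = 0.43 + 0.32 + 0.03 + 0.08 = 0.86
D = 1 − ½ × 0.86 = 1 − 0.430 = 0.5700

0.57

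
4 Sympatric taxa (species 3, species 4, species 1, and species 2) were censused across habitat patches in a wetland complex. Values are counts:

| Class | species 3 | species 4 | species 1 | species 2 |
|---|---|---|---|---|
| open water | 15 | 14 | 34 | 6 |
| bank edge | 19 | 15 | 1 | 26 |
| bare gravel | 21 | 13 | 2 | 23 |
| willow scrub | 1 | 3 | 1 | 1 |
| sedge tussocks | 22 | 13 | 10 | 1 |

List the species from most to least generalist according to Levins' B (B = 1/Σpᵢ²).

Proportions for species 3 (n=78): 15/78=0.1923, 19/78=0.2436, 21/78=0.2692, 1/78=0.0128, 22/78=0.2821
Proportions for species 4 (n=58): 14/58=0.2414, 15/58=0.2586, 13/58=0.2241, 3/58=0.0517, 13/58=0.2241
Proportions for species 1 (n=48): 34/48=0.7083, 1/48=0.0208, 2/48=0.0417, 1/48=0.0208, 10/48=0.2083
Proportions for species 2 (n=57): 6/57=0.1053, 26/57=0.4561, 23/57=0.4035, 1/57=0.0175, 1/57=0.0175
Σp_3ᵢ² = 0.1923² + 0.2436² + 0.2692² + 0.0128² + 0.2821² = 0.036979 + 0.059341 + 0.072469 + 0.000164 + 0.079580 = 0.248533
B_3 = 1 / 0.248533 = 4.0236
Σp_4ᵢ² = 0.2414² + 0.2586² + 0.2241² + 0.0517² + 0.2241² = 0.058274 + 0.066874 + 0.050221 + 0.002673 + 0.050221 = 0.228263
B_4 = 1 / 0.228263 = 4.3809
Σp_1ᵢ² = 0.7083² + 0.0208² + 0.0417² + 0.0208² + 0.2083² = 0.501689 + 0.000433 + 0.001739 + 0.000433 + 0.043389 = 0.547683
B_1 = 1 / 0.547683 = 1.8259
Σp_2ᵢ² = 0.1053² + 0.4561² + 0.4035² + 0.0175² + 0.0175² = 0.011088 + 0.208027 + 0.162812 + 0.000306 + 0.000306 = 0.382539
B_2 = 1 / 0.382539 = 2.6141
Ranking by B (broadest → narrowest): species 4 (4.38) > species 3 (4.02) > species 2 (2.61) > species 1 (1.83)

species 4 > species 3 > species 2 > species 1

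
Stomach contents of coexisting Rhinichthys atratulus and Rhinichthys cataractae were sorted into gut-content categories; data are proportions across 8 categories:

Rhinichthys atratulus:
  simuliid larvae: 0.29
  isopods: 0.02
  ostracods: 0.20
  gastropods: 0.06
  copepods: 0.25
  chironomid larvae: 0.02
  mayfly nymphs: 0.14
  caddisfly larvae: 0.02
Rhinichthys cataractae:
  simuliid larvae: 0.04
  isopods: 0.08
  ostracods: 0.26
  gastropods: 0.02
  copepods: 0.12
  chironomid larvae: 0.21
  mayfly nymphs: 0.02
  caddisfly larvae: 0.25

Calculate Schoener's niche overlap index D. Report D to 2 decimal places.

0.46

Σ|p₁ᵢ − p₂ᵢ| = 0.25 + 0.06 + 0.06 + 0.04 + 0.13 + 0.19 + 0.12 + 0.23 = 1.08
D = 1 − ½ × 1.08 = 1 − 0.540 = 0.4600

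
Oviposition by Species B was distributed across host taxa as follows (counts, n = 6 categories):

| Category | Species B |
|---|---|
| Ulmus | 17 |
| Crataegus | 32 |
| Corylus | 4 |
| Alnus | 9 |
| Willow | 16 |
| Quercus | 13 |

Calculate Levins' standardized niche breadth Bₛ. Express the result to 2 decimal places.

0.70

Proportions for Species B (n=91): 17/91=0.1868, 32/91=0.3516, 4/91=0.0440, 9/91=0.0989, 16/91=0.1758, 13/91=0.1429
Σpᵢ² = 0.1868² + 0.3516² + 0.0440² + 0.0989² + 0.1758² + 0.1429² = 0.034894 + 0.123623 + 0.001936 + 0.009781 + 0.030906 + 0.020420 = 0.221560
B = 1 / 0.221560 = 4.5135
Bₛ = (B − 1)/(n − 1) = (4.5135 − 1)/(6 − 1) = 3.5135/5 = 0.7027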